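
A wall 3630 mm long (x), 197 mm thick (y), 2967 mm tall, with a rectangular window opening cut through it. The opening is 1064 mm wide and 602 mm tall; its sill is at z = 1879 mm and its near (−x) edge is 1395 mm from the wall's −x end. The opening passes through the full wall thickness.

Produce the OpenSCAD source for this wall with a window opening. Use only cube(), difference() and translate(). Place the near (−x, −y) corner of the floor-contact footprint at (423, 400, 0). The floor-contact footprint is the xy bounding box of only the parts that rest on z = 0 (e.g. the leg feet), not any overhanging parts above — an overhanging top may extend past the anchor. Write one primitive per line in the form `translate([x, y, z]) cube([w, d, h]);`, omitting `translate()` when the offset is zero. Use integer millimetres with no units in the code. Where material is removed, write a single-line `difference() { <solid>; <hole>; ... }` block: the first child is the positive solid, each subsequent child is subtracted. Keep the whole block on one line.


difference() { translate([423, 400, 0]) cube([3630, 197, 2967]); translate([1818, 400, 1879]) cube([1064, 197, 602]); }


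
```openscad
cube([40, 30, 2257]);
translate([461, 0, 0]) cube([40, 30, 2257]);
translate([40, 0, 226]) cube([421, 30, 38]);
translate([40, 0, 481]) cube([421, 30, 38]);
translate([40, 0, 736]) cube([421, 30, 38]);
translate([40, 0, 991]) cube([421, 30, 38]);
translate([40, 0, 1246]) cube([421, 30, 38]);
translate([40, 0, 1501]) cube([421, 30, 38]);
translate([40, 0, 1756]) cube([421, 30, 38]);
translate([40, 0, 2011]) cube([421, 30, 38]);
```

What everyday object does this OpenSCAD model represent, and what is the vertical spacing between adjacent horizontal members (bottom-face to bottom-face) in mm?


A ladder. The rung spacing is 255 mm.

Two tall 40×30 posts with 8 short bars between them — a ladder. Adjacent rungs sit at z = 226 and z = 481, so the spacing is 481 − 226 = 255 mm.


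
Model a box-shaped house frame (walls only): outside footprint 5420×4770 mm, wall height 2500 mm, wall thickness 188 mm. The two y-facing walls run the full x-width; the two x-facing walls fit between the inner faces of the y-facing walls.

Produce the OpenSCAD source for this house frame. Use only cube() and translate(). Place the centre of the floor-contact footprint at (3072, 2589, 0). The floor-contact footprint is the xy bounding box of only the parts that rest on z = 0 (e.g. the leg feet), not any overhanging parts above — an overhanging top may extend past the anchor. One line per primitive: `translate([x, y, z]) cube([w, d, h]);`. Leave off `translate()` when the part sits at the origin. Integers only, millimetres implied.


translate([362, 204, 0]) cube([5420, 188, 2500]);
translate([362, 4786, 0]) cube([5420, 188, 2500]);
translate([362, 392, 0]) cube([188, 4394, 2500]);
translate([5594, 392, 0]) cube([188, 4394, 2500]);


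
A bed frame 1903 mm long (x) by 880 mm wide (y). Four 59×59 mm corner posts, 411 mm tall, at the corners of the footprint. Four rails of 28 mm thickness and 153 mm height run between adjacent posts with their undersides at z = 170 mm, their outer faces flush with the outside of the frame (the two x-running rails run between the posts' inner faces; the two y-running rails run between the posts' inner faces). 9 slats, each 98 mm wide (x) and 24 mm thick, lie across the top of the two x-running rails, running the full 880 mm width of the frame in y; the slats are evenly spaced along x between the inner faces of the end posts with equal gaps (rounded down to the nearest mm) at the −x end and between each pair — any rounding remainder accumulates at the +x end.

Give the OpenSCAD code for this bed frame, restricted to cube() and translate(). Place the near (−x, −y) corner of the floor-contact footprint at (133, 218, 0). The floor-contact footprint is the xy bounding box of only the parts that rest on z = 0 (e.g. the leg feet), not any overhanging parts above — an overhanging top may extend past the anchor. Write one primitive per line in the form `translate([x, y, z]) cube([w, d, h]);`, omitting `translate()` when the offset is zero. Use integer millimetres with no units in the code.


translate([133, 218, 0]) cube([59, 59, 411]);
translate([133, 1039, 0]) cube([59, 59, 411]);
translate([1977, 218, 0]) cube([59, 59, 411]);
translate([1977, 1039, 0]) cube([59, 59, 411]);
translate([192, 218, 170]) cube([1785, 28, 153]);
translate([192, 1070, 170]) cube([1785, 28, 153]);
translate([133, 277, 170]) cube([28, 762, 153]);
translate([2008, 277, 170]) cube([28, 762, 153]);
translate([282, 218, 323]) cube([98, 880, 24]);
translate([470, 218, 323]) cube([98, 880, 24]);
translate([658, 218, 323]) cube([98, 880, 24]);
translate([846, 218, 323]) cube([98, 880, 24]);
translate([1034, 218, 323]) cube([98, 880, 24]);
translate([1222, 218, 323]) cube([98, 880, 24]);
translate([1410, 218, 323]) cube([98, 880, 24]);
translate([1598, 218, 323]) cube([98, 880, 24]);
translate([1786, 218, 323]) cube([98, 880, 24]);


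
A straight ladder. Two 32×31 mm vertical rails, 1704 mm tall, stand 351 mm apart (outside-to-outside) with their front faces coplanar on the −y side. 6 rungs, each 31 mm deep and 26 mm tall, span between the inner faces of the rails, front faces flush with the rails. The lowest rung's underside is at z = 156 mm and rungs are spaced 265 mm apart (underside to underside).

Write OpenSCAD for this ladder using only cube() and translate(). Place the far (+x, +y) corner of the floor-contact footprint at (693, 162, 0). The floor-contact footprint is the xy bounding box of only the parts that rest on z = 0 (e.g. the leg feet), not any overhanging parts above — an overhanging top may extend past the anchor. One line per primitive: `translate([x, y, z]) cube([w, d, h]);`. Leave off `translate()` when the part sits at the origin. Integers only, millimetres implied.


translate([342, 131, 0]) cube([32, 31, 1704]);
translate([661, 131, 0]) cube([32, 31, 1704]);
translate([374, 131, 156]) cube([287, 31, 26]);
translate([374, 131, 421]) cube([287, 31, 26]);
translate([374, 131, 686]) cube([287, 31, 26]);
translate([374, 131, 951]) cube([287, 31, 26]);
translate([374, 131, 1216]) cube([287, 31, 26]);
translate([374, 131, 1481]) cube([287, 31, 26]);


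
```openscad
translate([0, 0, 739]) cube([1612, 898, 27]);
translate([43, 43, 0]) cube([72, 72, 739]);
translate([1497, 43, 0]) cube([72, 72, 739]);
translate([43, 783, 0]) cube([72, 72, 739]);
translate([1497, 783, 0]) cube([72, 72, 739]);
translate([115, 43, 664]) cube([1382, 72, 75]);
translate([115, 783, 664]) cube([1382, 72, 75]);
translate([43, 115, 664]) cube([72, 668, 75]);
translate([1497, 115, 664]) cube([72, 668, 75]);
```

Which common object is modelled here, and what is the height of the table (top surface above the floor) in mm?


A table. The table height is 766 mm.

A 1612×898×27 slab sits at z = 739 on four 72 mm square posts — a table. The top surface is at 739 + 27 = 766 mm.


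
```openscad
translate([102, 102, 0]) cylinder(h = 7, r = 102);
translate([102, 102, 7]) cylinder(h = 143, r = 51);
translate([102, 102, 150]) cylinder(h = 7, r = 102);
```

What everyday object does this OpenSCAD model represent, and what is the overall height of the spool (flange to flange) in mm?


A spool. The overall height is 157 mm.

Three coaxial cylinders, large–small–large — a spool. Two 7 mm flanges and a 143 mm core give 7 + 143 + 7 = 157 mm.


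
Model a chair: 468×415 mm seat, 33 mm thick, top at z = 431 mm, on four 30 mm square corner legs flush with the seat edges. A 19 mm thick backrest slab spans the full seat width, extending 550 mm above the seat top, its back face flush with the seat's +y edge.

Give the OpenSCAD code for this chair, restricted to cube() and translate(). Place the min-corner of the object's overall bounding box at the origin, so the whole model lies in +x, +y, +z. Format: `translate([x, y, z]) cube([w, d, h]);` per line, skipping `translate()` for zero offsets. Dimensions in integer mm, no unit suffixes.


translate([0, 0, 398]) cube([468, 415, 33]);
cube([30, 30, 398]);
translate([438, 0, 0]) cube([30, 30, 398]);
translate([0, 385, 0]) cube([30, 30, 398]);
translate([438, 385, 0]) cube([30, 30, 398]);
translate([0, 396, 431]) cube([468, 19, 550]);


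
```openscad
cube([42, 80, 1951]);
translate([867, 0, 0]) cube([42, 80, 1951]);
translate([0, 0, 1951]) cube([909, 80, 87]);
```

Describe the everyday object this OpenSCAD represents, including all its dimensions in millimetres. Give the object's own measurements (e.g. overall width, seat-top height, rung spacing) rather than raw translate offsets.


A door frame. The clear opening is 825 mm wide and 1951 mm high. Two 42 mm wide jambs, 80 mm deep, stand either side of the opening from the floor to the top of the opening. A 87 mm thick head sits across the top of both jambs, spanning the full outside width of the frame.


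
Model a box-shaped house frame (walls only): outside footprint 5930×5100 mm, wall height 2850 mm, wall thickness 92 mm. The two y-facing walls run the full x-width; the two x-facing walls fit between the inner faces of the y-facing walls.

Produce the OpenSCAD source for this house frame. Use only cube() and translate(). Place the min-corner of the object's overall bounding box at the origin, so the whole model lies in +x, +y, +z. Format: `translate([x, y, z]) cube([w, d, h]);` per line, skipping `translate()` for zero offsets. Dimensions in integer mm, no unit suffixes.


cube([5930, 92, 2850]);
translate([0, 5008, 0]) cube([5930, 92, 2850]);
translate([0, 92, 0]) cube([92, 4916, 2850]);
translate([5838, 92, 0]) cube([92, 4916, 2850]);


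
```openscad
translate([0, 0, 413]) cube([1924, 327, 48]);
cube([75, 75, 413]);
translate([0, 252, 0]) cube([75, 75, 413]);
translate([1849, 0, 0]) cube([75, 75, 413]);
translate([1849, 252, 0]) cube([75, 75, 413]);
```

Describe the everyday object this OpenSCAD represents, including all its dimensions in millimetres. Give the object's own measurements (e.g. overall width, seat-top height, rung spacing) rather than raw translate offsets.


A bench: a 1924×327 mm seat slab, 48 mm thick, top at z = 461 mm, on four 75×75 mm square legs flush with the seat corners and standing on z = 0.


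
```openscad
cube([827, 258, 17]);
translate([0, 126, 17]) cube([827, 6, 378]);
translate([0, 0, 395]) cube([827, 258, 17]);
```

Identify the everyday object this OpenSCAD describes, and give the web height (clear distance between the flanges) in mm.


An I-beam. The web height is 378 mm.

Two wide flanges with a thin centred web — an I-beam. Overall 412 mm minus two 17 mm flanges gives a web of 412 − 2·17 = 378 mm.


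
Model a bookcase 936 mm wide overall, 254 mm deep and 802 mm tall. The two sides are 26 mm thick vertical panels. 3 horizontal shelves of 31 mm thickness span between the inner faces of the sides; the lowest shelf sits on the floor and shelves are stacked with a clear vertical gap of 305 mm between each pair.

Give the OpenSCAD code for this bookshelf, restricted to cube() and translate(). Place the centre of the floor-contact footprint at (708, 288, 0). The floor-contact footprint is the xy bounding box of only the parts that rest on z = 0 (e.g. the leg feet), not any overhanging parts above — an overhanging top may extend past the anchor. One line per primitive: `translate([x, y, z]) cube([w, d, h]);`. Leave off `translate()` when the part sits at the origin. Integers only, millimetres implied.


translate([240, 161, 0]) cube([26, 254, 802]);
translate([1150, 161, 0]) cube([26, 254, 802]);
translate([266, 161, 0]) cube([884, 254, 31]);
translate([266, 161, 336]) cube([884, 254, 31]);
translate([266, 161, 672]) cube([884, 254, 31]);


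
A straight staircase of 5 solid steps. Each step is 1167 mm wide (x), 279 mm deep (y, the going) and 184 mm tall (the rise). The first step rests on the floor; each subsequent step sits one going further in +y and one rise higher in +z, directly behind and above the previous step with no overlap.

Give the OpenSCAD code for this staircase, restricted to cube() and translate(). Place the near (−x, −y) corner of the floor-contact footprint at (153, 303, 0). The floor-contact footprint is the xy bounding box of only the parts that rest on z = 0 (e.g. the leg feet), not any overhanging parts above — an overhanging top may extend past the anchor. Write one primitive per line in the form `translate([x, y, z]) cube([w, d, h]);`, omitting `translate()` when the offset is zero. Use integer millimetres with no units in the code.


translate([153, 303, 0]) cube([1167, 279, 184]);
translate([153, 582, 184]) cube([1167, 279, 184]);
translate([153, 861, 368]) cube([1167, 279, 184]);
translate([153, 1140, 552]) cube([1167, 279, 184]);
translate([153, 1419, 736]) cube([1167, 279, 184]);


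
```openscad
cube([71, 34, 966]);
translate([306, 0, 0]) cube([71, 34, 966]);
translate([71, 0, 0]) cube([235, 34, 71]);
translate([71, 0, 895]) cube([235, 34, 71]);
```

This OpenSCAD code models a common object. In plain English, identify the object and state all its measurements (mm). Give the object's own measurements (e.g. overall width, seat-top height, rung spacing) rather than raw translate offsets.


A rectangular picture frame lying in the x–z plane (depth along y). The opening is 235 mm wide (x) by 824 mm tall (z), surrounded by a border 71 mm wide on all four sides. The frame is 34 mm deep and is made of two full-height vertical stiles with two horizontal rails fitted between them.


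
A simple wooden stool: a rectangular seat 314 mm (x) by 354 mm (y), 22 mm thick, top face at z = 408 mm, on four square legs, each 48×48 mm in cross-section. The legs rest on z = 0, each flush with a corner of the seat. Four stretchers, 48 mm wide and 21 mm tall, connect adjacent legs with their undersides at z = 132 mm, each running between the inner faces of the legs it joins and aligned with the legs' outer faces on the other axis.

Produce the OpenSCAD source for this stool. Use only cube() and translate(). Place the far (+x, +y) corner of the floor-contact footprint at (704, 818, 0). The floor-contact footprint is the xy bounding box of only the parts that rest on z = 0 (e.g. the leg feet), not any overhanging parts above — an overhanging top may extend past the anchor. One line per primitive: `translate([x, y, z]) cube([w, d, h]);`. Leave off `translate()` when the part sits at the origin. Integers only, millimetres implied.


// leg_h = 408 - 22 = 386
// stretcher span = 314 - 2*48 = 218
translate([390, 464, 386]) cube([314, 354, 22]);
translate([390, 464, 0]) cube([48, 48, 386]);
translate([656, 464, 0]) cube([48, 48, 386]);
translate([390, 770, 0]) cube([48, 48, 386]);
translate([656, 770, 0]) cube([48, 48, 386]);
translate([438, 464, 132]) cube([218, 48, 21]);
translate([438, 770, 132]) cube([218, 48, 21]);
translate([390, 512, 132]) cube([48, 258, 21]);
translate([656, 512, 132]) cube([48, 258, 21]);


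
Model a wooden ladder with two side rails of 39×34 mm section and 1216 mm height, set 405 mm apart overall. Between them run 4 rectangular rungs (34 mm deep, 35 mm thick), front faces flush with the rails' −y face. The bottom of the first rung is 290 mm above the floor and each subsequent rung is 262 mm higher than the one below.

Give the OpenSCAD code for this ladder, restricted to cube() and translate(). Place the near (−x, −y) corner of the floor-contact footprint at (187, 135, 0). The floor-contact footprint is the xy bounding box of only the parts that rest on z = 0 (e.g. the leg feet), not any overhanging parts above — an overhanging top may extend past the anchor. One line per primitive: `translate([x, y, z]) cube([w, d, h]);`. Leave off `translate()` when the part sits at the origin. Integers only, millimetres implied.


// rung span = 405 - 2*39 = 327
// rung[k] z = 290 + k*262
translate([187, 135, 0]) cube([39, 34, 1216]);
translate([553, 135, 0]) cube([39, 34, 1216]);
translate([226, 135, 290]) cube([327, 34, 35]);
translate([226, 135, 552]) cube([327, 34, 35]);
translate([226, 135, 814]) cube([327, 34, 35]);
translate([226, 135, 1076]) cube([327, 34, 35]);


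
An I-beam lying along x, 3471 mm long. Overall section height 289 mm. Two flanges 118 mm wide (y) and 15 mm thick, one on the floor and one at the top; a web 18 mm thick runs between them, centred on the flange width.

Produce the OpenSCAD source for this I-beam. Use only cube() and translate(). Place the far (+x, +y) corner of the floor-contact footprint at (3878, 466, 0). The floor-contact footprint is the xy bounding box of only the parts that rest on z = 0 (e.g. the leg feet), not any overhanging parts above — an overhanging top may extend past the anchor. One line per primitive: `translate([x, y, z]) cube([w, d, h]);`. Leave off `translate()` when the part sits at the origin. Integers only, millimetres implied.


translate([407, 348, 0]) cube([3471, 118, 15]);
translate([407, 398, 15]) cube([3471, 18, 259]);
translate([407, 348, 274]) cube([3471, 118, 15]);


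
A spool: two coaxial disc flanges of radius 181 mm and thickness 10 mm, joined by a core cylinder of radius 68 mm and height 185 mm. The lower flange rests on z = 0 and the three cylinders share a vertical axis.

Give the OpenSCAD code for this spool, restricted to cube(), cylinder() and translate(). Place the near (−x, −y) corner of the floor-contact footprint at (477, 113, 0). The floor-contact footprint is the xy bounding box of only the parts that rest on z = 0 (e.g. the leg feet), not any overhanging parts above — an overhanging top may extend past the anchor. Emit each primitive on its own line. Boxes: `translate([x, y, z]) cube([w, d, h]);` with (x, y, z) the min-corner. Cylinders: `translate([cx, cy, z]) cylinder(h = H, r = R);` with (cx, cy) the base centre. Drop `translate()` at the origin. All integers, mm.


translate([658, 294, 0]) cylinder(h = 10, r = 181);
translate([658, 294, 10]) cylinder(h = 185, r = 68);
translate([658, 294, 195]) cylinder(h = 10, r = 181);


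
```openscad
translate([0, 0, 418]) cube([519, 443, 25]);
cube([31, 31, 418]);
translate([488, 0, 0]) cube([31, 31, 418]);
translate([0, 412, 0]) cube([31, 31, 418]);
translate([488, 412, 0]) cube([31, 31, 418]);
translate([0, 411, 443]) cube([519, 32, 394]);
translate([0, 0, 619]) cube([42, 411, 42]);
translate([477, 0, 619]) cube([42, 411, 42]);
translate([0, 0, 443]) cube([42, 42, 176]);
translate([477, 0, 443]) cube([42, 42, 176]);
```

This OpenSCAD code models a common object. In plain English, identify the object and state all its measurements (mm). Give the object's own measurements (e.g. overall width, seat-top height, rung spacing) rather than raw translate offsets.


A chair. The seat is a 519×443×25 mm slab with its top at z = 443 mm, on four 31×31 mm corner legs (flush with the seat edges, standing on z = 0). A flat backrest 32 mm thick, 394 mm tall, spans the full seat width and rises from the seat top along its +y edge, rear face flush with the rear of the seat. Two armrests of 42×42 mm section run along each side from the seat's front edge to the front of the backrest, top faces 218 mm above the seat top and outer faces flush with the seat's x-edges; a 42×42 mm post under the front of each armrest stands on the seat at the front corner.


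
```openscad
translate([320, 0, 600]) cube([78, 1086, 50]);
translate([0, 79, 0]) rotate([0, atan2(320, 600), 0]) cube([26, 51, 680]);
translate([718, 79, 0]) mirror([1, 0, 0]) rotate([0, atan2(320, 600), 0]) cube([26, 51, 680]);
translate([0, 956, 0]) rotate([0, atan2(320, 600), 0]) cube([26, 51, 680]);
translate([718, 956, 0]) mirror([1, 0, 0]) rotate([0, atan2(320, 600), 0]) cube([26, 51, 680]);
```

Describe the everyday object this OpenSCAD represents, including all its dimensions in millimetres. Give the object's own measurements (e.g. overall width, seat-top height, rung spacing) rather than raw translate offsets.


A sawhorse. A 78×1086×50 mm beam (x, y, z) sits on two A-frame leg pairs. Each pair is two raked legs of 26×51 mm section (51 mm along y) splaying symmetrically in x. Each leg rises 600 mm vertically over 320 mm of horizontal reach and is 680 mm long along its own axis. Every leg's outer bottom edge rests on the floor and its outer top edge meets a bottom edge of the beam — the left legs (tilting toward +x) meet the beam's −x bottom edge, the right legs (their mirror images, tilting toward −x) meet its +x bottom edge — so the leg tops tuck under the beam, the beam's underside is 600 mm above the floor, and the feet are 718 mm apart outside-to-outside with the beam centred between them. The two leg pairs are set in 79 mm from either end of the beam.


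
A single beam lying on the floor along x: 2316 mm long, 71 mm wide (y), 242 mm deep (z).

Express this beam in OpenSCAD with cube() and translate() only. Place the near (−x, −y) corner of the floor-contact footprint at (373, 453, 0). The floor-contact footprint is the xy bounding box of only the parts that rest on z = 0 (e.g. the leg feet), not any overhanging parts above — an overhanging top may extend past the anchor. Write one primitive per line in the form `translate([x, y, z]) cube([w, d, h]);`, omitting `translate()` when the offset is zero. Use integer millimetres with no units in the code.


translate([373, 453, 0]) cube([2316, 71, 242]);


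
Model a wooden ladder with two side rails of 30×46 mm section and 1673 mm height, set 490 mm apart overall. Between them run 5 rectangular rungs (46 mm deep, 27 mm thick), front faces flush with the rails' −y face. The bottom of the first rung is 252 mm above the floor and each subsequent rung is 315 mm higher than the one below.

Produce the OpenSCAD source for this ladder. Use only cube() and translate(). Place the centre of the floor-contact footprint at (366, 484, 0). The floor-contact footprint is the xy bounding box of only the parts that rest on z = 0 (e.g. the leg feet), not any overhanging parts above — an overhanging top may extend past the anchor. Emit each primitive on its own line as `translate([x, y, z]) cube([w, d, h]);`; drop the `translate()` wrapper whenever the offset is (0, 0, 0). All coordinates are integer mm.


translate([121, 461, 0]) cube([30, 46, 1673]);
translate([581, 461, 0]) cube([30, 46, 1673]);
translate([151, 461, 252]) cube([430, 46, 27]);
translate([151, 461, 567]) cube([430, 46, 27]);
translate([151, 461, 882]) cube([430, 46, 27]);
translate([151, 461, 1197]) cube([430, 46, 27]);
translate([151, 461, 1512]) cube([430, 46, 27]);


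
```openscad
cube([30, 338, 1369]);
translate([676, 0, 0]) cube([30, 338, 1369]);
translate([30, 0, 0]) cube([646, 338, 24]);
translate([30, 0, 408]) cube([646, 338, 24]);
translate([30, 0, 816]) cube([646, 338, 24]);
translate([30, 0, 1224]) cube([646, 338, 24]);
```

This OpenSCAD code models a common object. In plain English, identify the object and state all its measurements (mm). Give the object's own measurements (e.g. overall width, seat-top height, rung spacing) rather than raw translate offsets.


An open bookshelf. Two side panels, each 30 mm thick, 338 mm deep and 1369 mm tall, stand 706 mm apart (outside-to-outside). Between them sit 4 shelves, each 24 mm thick and 338 mm deep, spanning the full gap between the sides. The bottom shelf rests on the floor (its underside at z = 0) and the clear gap between one shelf's top and the next shelf's underside is 384 mm.


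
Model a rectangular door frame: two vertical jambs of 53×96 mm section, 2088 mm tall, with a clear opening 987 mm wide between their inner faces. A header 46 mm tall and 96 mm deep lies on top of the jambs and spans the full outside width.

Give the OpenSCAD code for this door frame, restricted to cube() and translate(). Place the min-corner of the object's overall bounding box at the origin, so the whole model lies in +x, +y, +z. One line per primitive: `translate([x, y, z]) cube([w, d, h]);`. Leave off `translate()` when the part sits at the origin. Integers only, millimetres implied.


cube([53, 96, 2088]);
translate([1040, 0, 0]) cube([53, 96, 2088]);
translate([0, 0, 2088]) cube([1093, 96, 46]);


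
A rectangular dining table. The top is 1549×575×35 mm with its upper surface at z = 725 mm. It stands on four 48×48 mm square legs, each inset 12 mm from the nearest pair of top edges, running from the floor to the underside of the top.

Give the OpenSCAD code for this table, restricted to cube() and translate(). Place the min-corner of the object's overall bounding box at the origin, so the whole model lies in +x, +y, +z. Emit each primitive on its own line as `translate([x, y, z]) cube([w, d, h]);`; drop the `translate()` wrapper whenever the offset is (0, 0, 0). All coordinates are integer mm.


translate([0, 0, 690]) cube([1549, 575, 35]);
translate([12, 12, 0]) cube([48, 48, 690]);
translate([1489, 12, 0]) cube([48, 48, 690]);
translate([12, 515, 0]) cube([48, 48, 690]);
translate([1489, 515, 0]) cube([48, 48, 690]);


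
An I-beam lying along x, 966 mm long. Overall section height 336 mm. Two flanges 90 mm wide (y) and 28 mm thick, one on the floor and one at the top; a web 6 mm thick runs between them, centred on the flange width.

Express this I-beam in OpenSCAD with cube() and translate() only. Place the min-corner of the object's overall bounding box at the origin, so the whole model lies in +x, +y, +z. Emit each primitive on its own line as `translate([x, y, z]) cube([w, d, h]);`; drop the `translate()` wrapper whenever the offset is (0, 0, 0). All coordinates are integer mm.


cube([966, 90, 28]);
translate([0, 42, 28]) cube([966, 6, 280]);
translate([0, 0, 308]) cube([966, 90, 28]);


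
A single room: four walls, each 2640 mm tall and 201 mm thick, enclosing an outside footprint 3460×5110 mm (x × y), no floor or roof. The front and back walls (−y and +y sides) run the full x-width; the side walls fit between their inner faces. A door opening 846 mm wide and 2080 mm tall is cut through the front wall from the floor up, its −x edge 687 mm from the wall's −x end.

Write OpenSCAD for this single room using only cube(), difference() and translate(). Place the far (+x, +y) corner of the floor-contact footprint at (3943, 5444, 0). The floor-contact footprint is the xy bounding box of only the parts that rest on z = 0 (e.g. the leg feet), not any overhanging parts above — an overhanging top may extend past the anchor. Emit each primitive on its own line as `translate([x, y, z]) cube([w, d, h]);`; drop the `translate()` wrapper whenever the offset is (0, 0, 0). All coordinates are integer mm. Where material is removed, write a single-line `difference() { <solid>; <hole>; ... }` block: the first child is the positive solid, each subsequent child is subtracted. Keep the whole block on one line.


difference() { translate([483, 334, 0]) cube([3460, 201, 2640]); translate([1170, 334, 0]) cube([846, 201, 2080]); }
translate([483, 5243, 0]) cube([3460, 201, 2640]);
translate([483, 535, 0]) cube([201, 4708, 2640]);
translate([3742, 535, 0]) cube([201, 4708, 2640]);


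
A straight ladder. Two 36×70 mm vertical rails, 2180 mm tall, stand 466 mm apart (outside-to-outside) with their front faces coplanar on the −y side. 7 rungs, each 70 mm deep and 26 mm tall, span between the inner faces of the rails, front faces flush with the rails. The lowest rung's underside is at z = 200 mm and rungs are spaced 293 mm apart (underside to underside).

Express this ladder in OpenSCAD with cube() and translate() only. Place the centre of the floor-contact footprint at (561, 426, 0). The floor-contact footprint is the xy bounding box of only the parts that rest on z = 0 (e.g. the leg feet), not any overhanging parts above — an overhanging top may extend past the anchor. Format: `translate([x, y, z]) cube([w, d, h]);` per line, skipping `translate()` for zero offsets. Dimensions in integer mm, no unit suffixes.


translate([328, 391, 0]) cube([36, 70, 2180]);
translate([758, 391, 0]) cube([36, 70, 2180]);
translate([364, 391, 200]) cube([394, 70, 26]);
translate([364, 391, 493]) cube([394, 70, 26]);
translate([364, 391, 786]) cube([394, 70, 26]);
translate([364, 391, 1079]) cube([394, 70, 26]);
translate([364, 391, 1372]) cube([394, 70, 26]);
translate([364, 391, 1665]) cube([394, 70, 26]);
translate([364, 391, 1958]) cube([394, 70, 26]);


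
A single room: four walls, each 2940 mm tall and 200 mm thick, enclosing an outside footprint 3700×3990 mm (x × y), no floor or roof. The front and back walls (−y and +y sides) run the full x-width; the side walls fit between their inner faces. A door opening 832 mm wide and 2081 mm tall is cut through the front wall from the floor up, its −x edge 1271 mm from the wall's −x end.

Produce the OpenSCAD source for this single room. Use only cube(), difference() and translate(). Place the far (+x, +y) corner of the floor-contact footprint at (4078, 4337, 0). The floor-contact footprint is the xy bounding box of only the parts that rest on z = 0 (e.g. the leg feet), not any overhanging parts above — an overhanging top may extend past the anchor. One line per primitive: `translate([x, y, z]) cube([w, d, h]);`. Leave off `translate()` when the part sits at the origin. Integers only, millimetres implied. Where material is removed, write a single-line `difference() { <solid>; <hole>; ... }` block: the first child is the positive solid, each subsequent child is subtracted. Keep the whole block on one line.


difference() { translate([378, 347, 0]) cube([3700, 200, 2940]); translate([1649, 347, 0]) cube([832, 200, 2081]); }
translate([378, 4137, 0]) cube([3700, 200, 2940]);
translate([378, 547, 0]) cube([200, 3590, 2940]);
translate([3878, 547, 0]) cube([200, 3590, 2940]);


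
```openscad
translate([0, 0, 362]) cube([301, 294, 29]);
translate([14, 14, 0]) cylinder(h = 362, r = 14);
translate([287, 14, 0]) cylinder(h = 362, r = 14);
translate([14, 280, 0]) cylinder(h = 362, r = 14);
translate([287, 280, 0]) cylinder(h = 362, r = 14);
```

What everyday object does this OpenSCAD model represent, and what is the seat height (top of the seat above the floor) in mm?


A stool. The seat height is 391 mm.

A 301×294×29 slab at z = 362 on four corner cylinders — a stool. The seat top is 362 + 29 = 391 mm.


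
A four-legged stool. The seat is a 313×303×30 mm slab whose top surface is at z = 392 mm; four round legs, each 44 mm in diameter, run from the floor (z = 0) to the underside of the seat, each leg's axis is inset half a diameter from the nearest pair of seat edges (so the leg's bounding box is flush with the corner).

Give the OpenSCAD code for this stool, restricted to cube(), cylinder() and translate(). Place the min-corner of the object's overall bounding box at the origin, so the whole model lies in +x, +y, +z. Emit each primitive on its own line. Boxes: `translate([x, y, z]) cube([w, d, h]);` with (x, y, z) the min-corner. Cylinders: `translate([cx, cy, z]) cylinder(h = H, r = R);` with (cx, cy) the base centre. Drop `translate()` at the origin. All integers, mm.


translate([0, 0, 362]) cube([313, 303, 30]);
translate([22, 22, 0]) cylinder(h = 362, r = 22);
translate([291, 22, 0]) cylinder(h = 362, r = 22);
translate([22, 281, 0]) cylinder(h = 362, r = 22);
translate([291, 281, 0]) cylinder(h = 362, r = 22);


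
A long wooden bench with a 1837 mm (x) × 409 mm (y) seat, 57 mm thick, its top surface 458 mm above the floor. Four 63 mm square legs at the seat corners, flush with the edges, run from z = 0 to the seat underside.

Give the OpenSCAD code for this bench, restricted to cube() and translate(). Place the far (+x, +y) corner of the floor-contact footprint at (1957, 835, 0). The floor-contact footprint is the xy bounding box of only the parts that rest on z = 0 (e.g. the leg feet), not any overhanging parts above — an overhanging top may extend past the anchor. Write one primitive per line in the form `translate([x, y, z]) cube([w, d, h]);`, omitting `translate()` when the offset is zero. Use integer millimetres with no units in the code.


// leg_h = 458 − 57 = 401
translate([120, 426, 401]) cube([1837, 409, 57]);
translate([120, 426, 0]) cube([63, 63, 401]);
translate([120, 772, 0]) cube([63, 63, 401]);
translate([1894, 426, 0]) cube([63, 63, 401]);
translate([1894, 772, 0]) cube([63, 63, 401]);


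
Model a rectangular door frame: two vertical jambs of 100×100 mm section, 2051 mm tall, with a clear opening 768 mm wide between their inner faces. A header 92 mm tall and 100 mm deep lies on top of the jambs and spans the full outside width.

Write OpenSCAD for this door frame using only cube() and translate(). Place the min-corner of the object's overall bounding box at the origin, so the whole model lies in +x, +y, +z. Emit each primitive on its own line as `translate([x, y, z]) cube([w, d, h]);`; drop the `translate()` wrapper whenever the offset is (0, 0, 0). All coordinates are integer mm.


cube([100, 100, 2051]);
translate([868, 0, 0]) cube([100, 100, 2051]);
translate([0, 0, 2051]) cube([968, 100, 92]);


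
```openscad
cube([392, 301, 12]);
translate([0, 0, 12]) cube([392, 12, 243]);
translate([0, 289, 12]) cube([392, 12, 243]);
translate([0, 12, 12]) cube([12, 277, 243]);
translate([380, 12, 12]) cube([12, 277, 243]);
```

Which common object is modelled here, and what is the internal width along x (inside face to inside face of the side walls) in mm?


An open box. The internal width is 368 mm.

A 392×301 base slab with four walls standing on it — an open box. The base is 392 mm wide and the walls are 12 mm thick, so the internal width is 392 − 2 × 12 = 368 mm.


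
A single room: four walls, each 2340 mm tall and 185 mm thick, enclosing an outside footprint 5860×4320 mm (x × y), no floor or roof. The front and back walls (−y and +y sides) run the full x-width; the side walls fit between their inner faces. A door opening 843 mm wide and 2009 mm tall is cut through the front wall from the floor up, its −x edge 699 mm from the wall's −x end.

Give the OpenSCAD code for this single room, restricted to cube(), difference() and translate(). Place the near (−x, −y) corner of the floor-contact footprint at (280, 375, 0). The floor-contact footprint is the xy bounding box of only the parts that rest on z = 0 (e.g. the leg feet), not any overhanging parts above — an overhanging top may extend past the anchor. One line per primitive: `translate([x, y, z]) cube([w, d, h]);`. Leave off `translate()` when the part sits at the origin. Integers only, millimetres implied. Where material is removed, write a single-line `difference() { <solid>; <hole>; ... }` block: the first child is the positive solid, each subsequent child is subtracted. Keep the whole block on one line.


difference() { translate([280, 375, 0]) cube([5860, 185, 2340]); translate([979, 375, 0]) cube([843, 185, 2009]); }
translate([280, 4510, 0]) cube([5860, 185, 2340]);
translate([280, 560, 0]) cube([185, 3950, 2340]);
translate([5955, 560, 0]) cube([185, 3950, 2340]);


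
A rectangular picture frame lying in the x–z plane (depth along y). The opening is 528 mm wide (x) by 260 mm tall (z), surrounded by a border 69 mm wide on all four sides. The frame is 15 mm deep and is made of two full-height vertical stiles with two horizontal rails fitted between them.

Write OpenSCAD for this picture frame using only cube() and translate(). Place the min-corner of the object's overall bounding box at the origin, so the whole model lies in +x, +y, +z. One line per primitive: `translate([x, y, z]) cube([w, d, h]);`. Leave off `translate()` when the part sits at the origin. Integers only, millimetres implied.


cube([69, 15, 398]);
translate([597, 0, 0]) cube([69, 15, 398]);
translate([69, 0, 0]) cube([528, 15, 69]);
translate([69, 0, 329]) cube([528, 15, 69]);


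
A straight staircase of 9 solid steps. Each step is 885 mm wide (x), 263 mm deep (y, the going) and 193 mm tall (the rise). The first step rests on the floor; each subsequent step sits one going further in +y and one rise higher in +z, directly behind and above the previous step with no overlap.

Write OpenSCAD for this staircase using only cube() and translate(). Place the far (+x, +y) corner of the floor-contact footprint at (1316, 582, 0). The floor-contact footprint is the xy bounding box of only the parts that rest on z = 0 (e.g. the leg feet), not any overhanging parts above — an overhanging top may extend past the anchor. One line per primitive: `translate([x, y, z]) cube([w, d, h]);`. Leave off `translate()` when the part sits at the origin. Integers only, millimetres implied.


translate([431, 319, 0]) cube([885, 263, 193]);
translate([431, 582, 193]) cube([885, 263, 193]);
translate([431, 845, 386]) cube([885, 263, 193]);
translate([431, 1108, 579]) cube([885, 263, 193]);
translate([431, 1371, 772]) cube([885, 263, 193]);
translate([431, 1634, 965]) cube([885, 263, 193]);
translate([431, 1897, 1158]) cube([885, 263, 193]);
translate([431, 2160, 1351]) cube([885, 263, 193]);
translate([431, 2423, 1544]) cube([885, 263, 193]);


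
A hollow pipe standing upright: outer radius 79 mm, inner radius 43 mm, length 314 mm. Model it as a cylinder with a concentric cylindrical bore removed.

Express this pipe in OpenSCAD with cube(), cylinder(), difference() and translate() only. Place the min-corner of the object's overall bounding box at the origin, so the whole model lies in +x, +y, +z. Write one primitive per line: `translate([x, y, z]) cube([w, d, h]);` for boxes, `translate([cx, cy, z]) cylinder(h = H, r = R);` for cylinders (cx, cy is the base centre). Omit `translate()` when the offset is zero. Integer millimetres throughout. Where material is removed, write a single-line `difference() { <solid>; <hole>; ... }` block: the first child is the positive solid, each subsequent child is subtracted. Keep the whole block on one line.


difference() { translate([79, 79, 0]) cylinder(h = 314, r = 79); translate([79, 79, 0]) cylinder(h = 314, r = 43); }


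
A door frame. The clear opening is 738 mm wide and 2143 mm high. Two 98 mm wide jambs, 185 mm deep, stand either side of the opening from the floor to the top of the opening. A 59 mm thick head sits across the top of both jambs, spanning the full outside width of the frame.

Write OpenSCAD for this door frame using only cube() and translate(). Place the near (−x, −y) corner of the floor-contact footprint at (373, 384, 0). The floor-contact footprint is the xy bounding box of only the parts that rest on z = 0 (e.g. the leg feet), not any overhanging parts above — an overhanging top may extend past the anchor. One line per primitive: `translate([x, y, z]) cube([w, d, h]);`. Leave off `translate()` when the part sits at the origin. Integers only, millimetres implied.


translate([373, 384, 0]) cube([98, 185, 2143]);
translate([1209, 384, 0]) cube([98, 185, 2143]);
translate([373, 384, 2143]) cube([934, 185, 59]);


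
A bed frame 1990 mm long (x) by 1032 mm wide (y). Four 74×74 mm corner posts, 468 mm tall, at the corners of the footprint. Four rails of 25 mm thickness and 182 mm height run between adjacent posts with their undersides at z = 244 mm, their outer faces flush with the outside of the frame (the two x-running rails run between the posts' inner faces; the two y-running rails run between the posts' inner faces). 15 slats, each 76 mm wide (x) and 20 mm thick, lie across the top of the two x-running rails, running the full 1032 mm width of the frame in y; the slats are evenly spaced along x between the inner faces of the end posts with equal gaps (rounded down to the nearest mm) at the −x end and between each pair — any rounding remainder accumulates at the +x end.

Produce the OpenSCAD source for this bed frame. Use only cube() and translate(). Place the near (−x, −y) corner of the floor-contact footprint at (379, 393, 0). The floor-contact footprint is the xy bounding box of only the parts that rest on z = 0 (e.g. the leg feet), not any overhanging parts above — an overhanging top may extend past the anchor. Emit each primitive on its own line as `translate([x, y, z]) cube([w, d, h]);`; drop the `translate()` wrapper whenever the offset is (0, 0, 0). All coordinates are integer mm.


translate([379, 393, 0]) cube([74, 74, 468]);
translate([379, 1351, 0]) cube([74, 74, 468]);
translate([2295, 393, 0]) cube([74, 74, 468]);
translate([2295, 1351, 0]) cube([74, 74, 468]);
translate([453, 393, 244]) cube([1842, 25, 182]);
translate([453, 1400, 244]) cube([1842, 25, 182]);
translate([379, 467, 244]) cube([25, 884, 182]);
translate([2344, 467, 244]) cube([25, 884, 182]);
translate([496, 393, 426]) cube([76, 1032, 20]);
translate([615, 393, 426]) cube([76, 1032, 20]);
translate([734, 393, 426]) cube([76, 1032, 20]);
translate([853, 393, 426]) cube([76, 1032, 20]);
translate([972, 393, 426]) cube([76, 1032, 20]);
translate([1091, 393, 426]) cube([76, 1032, 20]);
translate([1210, 393, 426]) cube([76, 1032, 20]);
translate([1329, 393, 426]) cube([76, 1032, 20]);
translate([1448, 393, 426]) cube([76, 1032, 20]);
translate([1567, 393, 426]) cube([76, 1032, 20]);
translate([1686, 393, 426]) cube([76, 1032, 20]);
translate([1805, 393, 426]) cube([76, 1032, 20]);
translate([1924, 393, 426]) cube([76, 1032, 20]);
translate([2043, 393, 426]) cube([76, 1032, 20]);
translate([2162, 393, 426]) cube([76, 1032, 20]);
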